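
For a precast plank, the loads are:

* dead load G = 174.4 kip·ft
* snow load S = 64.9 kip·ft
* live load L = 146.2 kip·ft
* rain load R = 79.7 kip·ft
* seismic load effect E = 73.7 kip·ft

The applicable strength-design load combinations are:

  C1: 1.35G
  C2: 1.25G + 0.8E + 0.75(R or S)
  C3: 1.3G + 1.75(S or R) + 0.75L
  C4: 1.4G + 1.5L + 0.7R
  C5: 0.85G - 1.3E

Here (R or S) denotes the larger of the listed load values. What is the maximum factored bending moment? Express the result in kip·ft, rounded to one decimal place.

(R or S) → R = 79.7 kip·ft; (S or R) → R = 79.7 kip·ft.
C1: 1.35(174.4) = 235.4
C2: 1.25(174.4) + 0.8(73.7) + 0.75(79.7) = 336.7
C3: 1.3(174.4) + 1.75(79.7) + 0.75(146.2) = 475.8
C4: 1.4(174.4) + 1.5(146.2) + 0.7(79.7) = 244.2 + 219.3 + 55.8 = 519.3
C5: 0.85(174.4) - 1.3(73.7) = 148.2 - 95.8 = 52.4
Combination 4 governs: M_u = 519.3 kip·ft.

519.3 kip·ft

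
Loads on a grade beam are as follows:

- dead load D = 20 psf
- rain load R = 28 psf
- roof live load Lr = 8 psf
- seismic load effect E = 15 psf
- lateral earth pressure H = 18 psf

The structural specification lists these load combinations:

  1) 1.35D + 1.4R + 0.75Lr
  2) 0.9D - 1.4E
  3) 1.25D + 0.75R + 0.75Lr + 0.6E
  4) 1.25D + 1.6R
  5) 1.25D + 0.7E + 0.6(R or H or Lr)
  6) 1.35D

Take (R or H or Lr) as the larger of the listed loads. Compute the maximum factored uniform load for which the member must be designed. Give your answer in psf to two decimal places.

72.20 psf

(R or H or Lr) → R = 28 psf.
1) 1.35(20) + 1.4(28) + 0.75(8) = 27.00 + 39.20 + 6.00 = 72.20
2) 0.9(20) - 1.4(15) = 18.00 - 21.00 = -3.00
3) 1.25(20) + 0.75(28) + 0.75(8) + 0.6(15) = 25.00 + 21.00 + 6.00 + 9.00 = 61.00
4) 1.25(20) + 1.6(28) = 25.00 + 44.80 = 69.80
5) 1.25(20) + 0.7(15) + 0.6(28) = 25.00 + 10.50 + 16.80 = 52.30
6) 1.35(20) = 27.00
Combination 1 governs: q_u = 72.20 psf.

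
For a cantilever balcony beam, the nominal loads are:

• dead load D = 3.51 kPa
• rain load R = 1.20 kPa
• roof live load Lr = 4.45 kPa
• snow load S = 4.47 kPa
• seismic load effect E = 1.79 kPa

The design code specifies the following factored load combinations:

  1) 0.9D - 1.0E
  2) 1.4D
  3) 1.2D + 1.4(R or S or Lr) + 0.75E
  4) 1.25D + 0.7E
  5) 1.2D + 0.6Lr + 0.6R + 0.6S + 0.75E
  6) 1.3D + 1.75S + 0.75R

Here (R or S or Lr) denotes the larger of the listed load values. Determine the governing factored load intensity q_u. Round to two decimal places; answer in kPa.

13.29 kPa

(R or S or Lr) → S = 4.47 kPa.
1) 0.9(3.51) - 1.0(1.79) = 1.37
2) 1.4(3.51) = 4.91
3) 1.2(3.51) + 1.4(4.47) + 0.75(1.79) = 11.81
4) 1.25(3.51) + 0.7(1.79) = 5.64
5) 1.2(3.51) + 0.6(4.45) + 0.6(1.20) + 0.6(4.47) + 0.75(1.79) = 11.63
6) 1.3(3.51) + 1.75(4.47) + 0.75(1.20) = 13.29
The controlling combination is 6, giving 13.29 kPa.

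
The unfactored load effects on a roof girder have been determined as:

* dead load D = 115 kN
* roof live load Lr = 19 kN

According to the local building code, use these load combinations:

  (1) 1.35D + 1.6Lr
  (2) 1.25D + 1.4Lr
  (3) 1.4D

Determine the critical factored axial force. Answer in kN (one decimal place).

(1) 1.35(115) + 1.6(19) = 155.3 + 30.4 = 185.7
(2) 1.25(115) + 1.4(19) = 143.8 + 26.6 = 170.4
(3) 1.4(115) = 161.0
The controlling combination is 1, giving 185.7 kN.

185.7 kN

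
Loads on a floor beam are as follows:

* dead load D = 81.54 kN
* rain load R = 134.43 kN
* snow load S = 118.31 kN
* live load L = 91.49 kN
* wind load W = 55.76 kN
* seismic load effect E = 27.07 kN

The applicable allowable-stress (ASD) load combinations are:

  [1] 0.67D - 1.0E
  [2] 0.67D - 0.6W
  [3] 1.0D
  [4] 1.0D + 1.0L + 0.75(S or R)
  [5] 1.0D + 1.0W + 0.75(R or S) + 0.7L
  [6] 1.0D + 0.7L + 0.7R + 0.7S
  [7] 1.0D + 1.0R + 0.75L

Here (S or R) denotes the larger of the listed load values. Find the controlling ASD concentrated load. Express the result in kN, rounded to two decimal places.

(S or R) → R = 134.43 kN; (R or S) → R = 134.43 kN.
[1] 0.67(81.54) - 1.0(27.07) = 54.63 - 27.07 = 27.56
[2] 0.67(81.54) - 0.6(55.76) = 21.18
[3] 1.0(81.54) = 81.54
[4] 1.0(81.54) + 1.0(91.49) + 0.75(134.43) = 81.54 + 91.49 + 100.82 = 273.85
[5] 1.0(81.54) + 1.0(55.76) + 0.75(134.43) + 0.7(91.49) = 302.17
[6] 1.0(81.54) + 0.7(91.49) + 0.7(134.43) + 0.7(118.31) = 81.54 + 64.04 + 94.10 + 82.82 = 322.50
[7] 1.0(81.54) + 1.0(134.43) + 0.75(91.49) = 81.54 + 134.43 + 68.62 = 284.59
The controlling combination is 6, giving 322.50 kN.

322.50 kN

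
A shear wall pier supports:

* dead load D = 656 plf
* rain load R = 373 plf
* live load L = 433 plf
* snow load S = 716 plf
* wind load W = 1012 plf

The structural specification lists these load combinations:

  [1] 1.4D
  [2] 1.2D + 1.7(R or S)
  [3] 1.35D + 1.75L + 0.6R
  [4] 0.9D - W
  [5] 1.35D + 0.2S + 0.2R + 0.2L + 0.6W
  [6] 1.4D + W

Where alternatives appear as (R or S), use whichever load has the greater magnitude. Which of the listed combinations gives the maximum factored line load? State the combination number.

(R or S) → S = 716 plf.
[1] 1.4(656) = 918.40
[2] 1.2(656) + 1.7(716) = 787.20 + 1217.20 = 2004.40
[3] 1.35(656) + 1.75(433) + 0.6(373) = 885.60 + 757.75 + 223.80 = 1867.15
[4] 0.9(656) - 1.0(1012) = 590.40 - 1012.00 = -421.60
[5] 1.35(656) + 0.2(716) + 0.2(373) + 0.2(433) + 0.6(1012) = 885.60 + 143.20 + 74.60 + 86.60 + 607.20 = 1797.20
[6] 1.4(656) + 1.0(1012) = 918.40 + 1012.00 = 1930.40
The largest value is 2004.40 plf from combination 2.

Combination 2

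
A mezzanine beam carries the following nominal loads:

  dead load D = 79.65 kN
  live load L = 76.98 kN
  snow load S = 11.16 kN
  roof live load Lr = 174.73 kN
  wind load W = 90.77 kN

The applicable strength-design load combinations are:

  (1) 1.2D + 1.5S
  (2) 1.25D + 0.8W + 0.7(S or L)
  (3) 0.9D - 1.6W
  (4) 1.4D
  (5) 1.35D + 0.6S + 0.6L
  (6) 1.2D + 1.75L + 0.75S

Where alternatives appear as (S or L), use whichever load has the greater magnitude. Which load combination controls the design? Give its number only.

(S or L) → L = 76.98 kN.
(1) 1.2(79.65) + 1.5(11.16) = 95.58 + 16.74 = 112.32
(2) 1.25(79.65) + 0.8(90.77) + 0.7(76.98) = 226.06
(3) 0.9(79.65) - 1.6(90.77) = -73.55
(4) 1.4(79.65) = 111.51
(5) 1.35(79.65) + 0.6(11.16) + 0.6(76.98) = 160.41
(6) 1.2(79.65) + 1.75(76.98) + 0.75(11.16) = 95.58 + 134.72 + 8.37 = 238.67
The largest value is 238.67 kN from combination 6.

Combination 6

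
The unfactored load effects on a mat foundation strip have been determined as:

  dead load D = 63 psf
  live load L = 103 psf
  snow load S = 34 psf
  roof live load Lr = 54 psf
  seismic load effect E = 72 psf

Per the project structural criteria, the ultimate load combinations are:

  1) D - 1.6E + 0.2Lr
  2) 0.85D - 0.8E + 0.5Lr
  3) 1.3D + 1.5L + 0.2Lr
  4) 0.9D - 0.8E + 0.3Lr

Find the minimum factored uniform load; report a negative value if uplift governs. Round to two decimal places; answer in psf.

-41.40 psf

1) 1.0(63) - 1.6(72) + 0.2(54) = -41.40
2) 0.85(63) - 0.8(72) + 0.5(54) = 22.95
3) 1.3(63) + 1.5(103) + 0.2(54) = 247.20
4) 0.9(63) - 0.8(72) + 0.3(54) = 15.30
Combination 1 gives the minimum: -41.40 psf.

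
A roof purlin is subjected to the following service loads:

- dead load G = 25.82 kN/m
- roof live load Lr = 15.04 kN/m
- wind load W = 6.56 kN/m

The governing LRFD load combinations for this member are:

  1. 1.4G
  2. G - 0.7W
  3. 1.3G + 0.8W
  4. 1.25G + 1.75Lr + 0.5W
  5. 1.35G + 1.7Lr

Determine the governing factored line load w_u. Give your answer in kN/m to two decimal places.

1. 1.4(25.82) = 36.15
2. 1.0(25.82) - 0.7(6.56) = 25.82 - 4.59 = 21.23
3. 1.3(25.82) + 0.8(6.56) = 38.81
4. 1.25(25.82) + 1.75(15.04) + 0.5(6.56) = 32.28 + 26.32 + 3.28 = 61.88
5. 1.35(25.82) + 1.7(15.04) = 34.86 + 25.57 = 60.43
Combination 4 governs: w_u = 61.88 kN/m.

61.88 kN/m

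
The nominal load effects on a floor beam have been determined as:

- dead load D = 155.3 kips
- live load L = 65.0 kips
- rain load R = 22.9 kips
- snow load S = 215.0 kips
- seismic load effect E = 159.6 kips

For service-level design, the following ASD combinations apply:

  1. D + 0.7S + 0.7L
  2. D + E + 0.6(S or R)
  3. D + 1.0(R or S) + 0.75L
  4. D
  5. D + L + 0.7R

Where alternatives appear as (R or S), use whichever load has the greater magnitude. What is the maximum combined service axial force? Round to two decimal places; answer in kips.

443.90 kips

(S or R) → S = 215.0 kips; (R or S) → S = 215.0 kips.
1. 1.0(155.3) + 0.7(215.0) + 0.7(65.0) = 155.30 + 150.50 + 45.50 = 351.30
2. 1.0(155.3) + 1.0(159.6) + 0.6(215.0) = 155.30 + 159.60 + 129.00 = 443.90
3. 1.0(155.3) + 1.0(215.0) + 0.75(65.0) = 155.30 + 215.00 + 48.75 = 419.05
4. 1.0(155.3) = 155.30
5. 1.0(155.3) + 1.0(65.0) + 0.7(22.9) = 155.30 + 65.00 + 16.03 = 236.33
Combination 2 governs: P = 443.90 kips.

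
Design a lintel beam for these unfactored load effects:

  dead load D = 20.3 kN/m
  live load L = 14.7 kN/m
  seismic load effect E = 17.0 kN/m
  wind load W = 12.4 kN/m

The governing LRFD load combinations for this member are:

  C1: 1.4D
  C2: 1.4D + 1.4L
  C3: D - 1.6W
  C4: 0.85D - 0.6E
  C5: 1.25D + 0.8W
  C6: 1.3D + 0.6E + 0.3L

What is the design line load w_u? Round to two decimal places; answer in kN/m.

49.00 kN/m

C1: 1.4(20.3) = 28.42
C2: 1.4(20.3) + 1.4(14.7) = 49.00
C3: 1.0(20.3) - 1.6(12.4) = 0.46
C4: 0.85(20.3) - 0.6(17.0) = 7.06
C5: 1.25(20.3) + 0.8(12.4) = 35.30
C6: 1.3(20.3) + 0.6(17.0) + 0.3(14.7) = 41.00
Maximum is from combination 2.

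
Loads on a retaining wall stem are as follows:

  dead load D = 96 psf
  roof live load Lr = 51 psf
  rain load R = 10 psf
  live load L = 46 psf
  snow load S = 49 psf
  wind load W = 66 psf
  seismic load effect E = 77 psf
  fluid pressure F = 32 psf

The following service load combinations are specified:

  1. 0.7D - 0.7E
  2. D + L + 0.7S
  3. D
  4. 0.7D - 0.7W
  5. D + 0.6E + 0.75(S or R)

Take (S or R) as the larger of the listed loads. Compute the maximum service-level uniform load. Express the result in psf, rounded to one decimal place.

179.0 psf

(S or R) → S = 49 psf.
1. 0.7(96) - 0.7(77) = 67.2 - 53.9 = 13.3
2. 1.0(96) + 1.0(46) + 0.7(49) = 96.0 + 46.0 + 34.3 = 176.3
3. 1.0(96) = 96.0
4. 0.7(96) - 0.7(66) = 67.2 - 46.2 = 21.0
5. 1.0(96) + 0.6(77) + 0.75(49) = 96.0 + 46.2 + 36.8 = 179.0
The controlling combination is 5, giving 179.0 psf.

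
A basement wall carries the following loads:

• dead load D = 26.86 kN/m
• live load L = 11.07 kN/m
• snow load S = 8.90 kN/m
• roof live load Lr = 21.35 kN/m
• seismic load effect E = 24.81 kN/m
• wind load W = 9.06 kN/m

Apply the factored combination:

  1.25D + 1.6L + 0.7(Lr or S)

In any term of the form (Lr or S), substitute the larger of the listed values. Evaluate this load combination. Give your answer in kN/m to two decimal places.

66.23 kN/m

(Lr or S) → Lr = 21.35 kN/m.
1.25(26.86) + 1.6(11.07) + 0.7(21.35) = 66.23
w_u = 66.23 kN/m.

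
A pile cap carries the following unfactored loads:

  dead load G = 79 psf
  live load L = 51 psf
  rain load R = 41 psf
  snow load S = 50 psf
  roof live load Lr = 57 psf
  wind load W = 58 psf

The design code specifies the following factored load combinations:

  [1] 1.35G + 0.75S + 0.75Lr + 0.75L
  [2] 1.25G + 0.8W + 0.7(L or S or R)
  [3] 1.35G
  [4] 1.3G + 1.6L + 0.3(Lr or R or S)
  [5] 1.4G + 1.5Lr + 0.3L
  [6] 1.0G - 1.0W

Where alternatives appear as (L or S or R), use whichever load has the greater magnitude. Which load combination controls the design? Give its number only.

(L or S or R) → L = 51 psf; (Lr or R or S) → Lr = 57 psf.
[1] 1.35(79) + 0.75(50) + 0.75(57) + 0.75(51) = 225.2
[2] 1.25(79) + 0.8(58) + 0.7(51) = 98.8 + 46.4 + 35.7 = 180.9
[3] 1.35(79) = 106.7
[4] 1.3(79) + 1.6(51) + 0.3(57) = 102.7 + 81.6 + 17.1 = 201.4
[5] 1.4(79) + 1.5(57) + 0.3(51) = 110.6 + 85.5 + 15.3 = 211.4
[6] 1.0(79) - 1.0(58) = 79.0 - 58.0 = 21.0
The largest value is 225.2 psf from combination 1.

Combination 1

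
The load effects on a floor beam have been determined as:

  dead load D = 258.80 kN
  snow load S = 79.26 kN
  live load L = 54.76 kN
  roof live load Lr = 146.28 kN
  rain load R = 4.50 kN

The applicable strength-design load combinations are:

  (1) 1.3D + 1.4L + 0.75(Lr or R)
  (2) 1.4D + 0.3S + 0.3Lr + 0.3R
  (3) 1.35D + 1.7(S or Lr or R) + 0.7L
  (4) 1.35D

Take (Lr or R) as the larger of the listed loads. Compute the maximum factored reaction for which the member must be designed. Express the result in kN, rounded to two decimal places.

636.39 kN

(Lr or R) → Lr = 146.28 kN; (S or Lr or R) → Lr = 146.28 kN.
(1) 1.3(258.80) + 1.4(54.76) + 0.75(146.28) = 336.44 + 76.66 + 109.71 = 522.81
(2) 1.4(258.80) + 0.3(79.26) + 0.3(146.28) + 0.3(4.50) = 362.32 + 23.78 + 43.88 + 1.35 = 431.33
(3) 1.35(258.80) + 1.7(146.28) + 0.7(54.76) = 349.38 + 248.68 + 38.33 = 636.39
(4) 1.35(258.80) = 349.38
The controlling combination is 3, giving 636.39 kN.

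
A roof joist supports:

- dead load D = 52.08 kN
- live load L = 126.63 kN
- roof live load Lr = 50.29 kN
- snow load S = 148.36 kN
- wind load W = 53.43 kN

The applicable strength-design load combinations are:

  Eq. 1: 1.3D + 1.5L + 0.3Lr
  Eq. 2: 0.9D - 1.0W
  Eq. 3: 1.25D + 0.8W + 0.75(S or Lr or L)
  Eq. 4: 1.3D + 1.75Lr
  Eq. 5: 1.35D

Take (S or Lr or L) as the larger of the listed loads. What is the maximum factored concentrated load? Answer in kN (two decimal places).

272.74 kN

(S or Lr or L) → S = 148.36 kN.
Eq. 1: 1.3(52.08) + 1.5(126.63) + 0.3(50.29) = 67.70 + 189.95 + 15.09 = 272.74
Eq. 2: 0.9(52.08) - 1.0(53.43) = 46.87 - 53.43 = -6.56
Eq. 3: 1.25(52.08) + 0.8(53.43) + 0.75(148.36) = 65.10 + 42.74 + 111.27 = 219.11
Eq. 4: 1.3(52.08) + 1.75(50.29) = 67.70 + 88.01 = 155.71
Eq. 5: 1.35(52.08) = 70.31
Maximum is from combination 1.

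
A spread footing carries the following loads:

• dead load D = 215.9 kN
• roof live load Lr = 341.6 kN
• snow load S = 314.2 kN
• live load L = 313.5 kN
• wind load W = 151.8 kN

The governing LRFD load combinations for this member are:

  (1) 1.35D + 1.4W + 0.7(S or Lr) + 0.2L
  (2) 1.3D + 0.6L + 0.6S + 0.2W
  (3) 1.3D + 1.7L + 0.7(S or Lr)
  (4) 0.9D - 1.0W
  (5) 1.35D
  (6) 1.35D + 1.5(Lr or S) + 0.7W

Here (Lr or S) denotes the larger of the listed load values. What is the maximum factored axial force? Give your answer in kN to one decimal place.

(S or Lr) → Lr = 341.6 kN; (Lr or S) → Lr = 341.6 kN.
(1) 1.35(215.9) + 1.4(151.8) + 0.7(341.6) + 0.2(313.5) = 805.8
(2) 1.3(215.9) + 0.6(313.5) + 0.6(314.2) + 0.2(151.8) = 687.7
(3) 1.3(215.9) + 1.7(313.5) + 0.7(341.6) = 1052.7
(4) 0.9(215.9) - 1.0(151.8) = 42.5
(5) 1.35(215.9) = 291.5
(6) 1.35(215.9) + 1.5(341.6) + 0.7(151.8) = 910.1
Maximum is from combination 3.

1052.7 kN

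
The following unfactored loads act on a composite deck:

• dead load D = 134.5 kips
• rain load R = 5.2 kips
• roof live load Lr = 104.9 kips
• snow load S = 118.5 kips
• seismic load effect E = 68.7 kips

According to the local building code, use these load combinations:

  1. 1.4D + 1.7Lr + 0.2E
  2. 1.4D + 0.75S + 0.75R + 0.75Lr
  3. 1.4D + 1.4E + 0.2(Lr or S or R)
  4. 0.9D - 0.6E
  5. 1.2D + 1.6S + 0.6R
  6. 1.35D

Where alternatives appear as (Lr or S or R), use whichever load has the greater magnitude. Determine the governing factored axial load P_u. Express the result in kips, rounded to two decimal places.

(Lr or S or R) → S = 118.5 kips.
1. 1.4(134.5) + 1.7(104.9) + 0.2(68.7) = 380.37
2. 1.4(134.5) + 0.75(118.5) + 0.75(5.2) + 0.75(104.9) = 359.75
3. 1.4(134.5) + 1.4(68.7) + 0.2(118.5) = 308.18
4. 0.9(134.5) - 0.6(68.7) = 79.83
5. 1.2(134.5) + 1.6(118.5) + 0.6(5.2) = 354.12
6. 1.35(134.5) = 181.58
Maximum is from combination 1.

380.37 kips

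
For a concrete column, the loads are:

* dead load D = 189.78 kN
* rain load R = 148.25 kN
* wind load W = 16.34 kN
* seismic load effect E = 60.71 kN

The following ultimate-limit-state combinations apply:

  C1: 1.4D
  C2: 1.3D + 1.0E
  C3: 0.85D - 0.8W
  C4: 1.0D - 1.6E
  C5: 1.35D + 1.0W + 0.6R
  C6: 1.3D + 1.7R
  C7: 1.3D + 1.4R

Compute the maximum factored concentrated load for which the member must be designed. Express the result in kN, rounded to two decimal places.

C1: 1.4(189.78) = 265.69
C2: 1.3(189.78) + 1.0(60.71) = 246.71 + 60.71 = 307.42
C3: 0.85(189.78) - 0.8(16.34) = 161.31 - 13.07 = 148.24
C4: 1.0(189.78) - 1.6(60.71) = 189.78 - 97.14 = 92.64
C5: 1.35(189.78) + 1.0(16.34) + 0.6(148.25) = 256.20 + 16.34 + 88.95 = 361.49
C6: 1.3(189.78) + 1.7(148.25) = 246.71 + 252.03 = 498.74
C7: 1.3(189.78) + 1.4(148.25) = 246.71 + 207.55 = 454.26
Combination 6 governs: P_u = 498.74 kN.

498.74 kN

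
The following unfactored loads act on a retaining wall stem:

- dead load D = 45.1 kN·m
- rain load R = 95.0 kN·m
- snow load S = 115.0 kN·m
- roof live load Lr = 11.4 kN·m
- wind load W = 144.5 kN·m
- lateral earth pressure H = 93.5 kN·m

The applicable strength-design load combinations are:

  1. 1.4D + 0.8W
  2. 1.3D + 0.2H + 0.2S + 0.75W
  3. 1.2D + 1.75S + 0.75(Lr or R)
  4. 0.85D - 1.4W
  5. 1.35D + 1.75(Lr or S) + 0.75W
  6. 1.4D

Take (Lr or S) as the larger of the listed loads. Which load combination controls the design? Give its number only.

Combination 5

(Lr or R) → R = 95.0 kN·m; (Lr or S) → S = 115.0 kN·m.
1. 1.4(45.1) + 0.8(144.5) = 63.14 + 115.60 = 178.74
2. 1.3(45.1) + 0.2(93.5) + 0.2(115.0) + 0.75(144.5) = 58.63 + 18.70 + 23.00 + 108.38 = 208.71
3. 1.2(45.1) + 1.75(115.0) + 0.75(95.0) = 54.12 + 201.25 + 71.25 = 326.62
4. 0.85(45.1) - 1.4(144.5) = -163.97
5. 1.35(45.1) + 1.75(115.0) + 0.75(144.5) = 370.51
6. 1.4(45.1) = 63.14
The largest value is 370.51 kN·m from combination 5.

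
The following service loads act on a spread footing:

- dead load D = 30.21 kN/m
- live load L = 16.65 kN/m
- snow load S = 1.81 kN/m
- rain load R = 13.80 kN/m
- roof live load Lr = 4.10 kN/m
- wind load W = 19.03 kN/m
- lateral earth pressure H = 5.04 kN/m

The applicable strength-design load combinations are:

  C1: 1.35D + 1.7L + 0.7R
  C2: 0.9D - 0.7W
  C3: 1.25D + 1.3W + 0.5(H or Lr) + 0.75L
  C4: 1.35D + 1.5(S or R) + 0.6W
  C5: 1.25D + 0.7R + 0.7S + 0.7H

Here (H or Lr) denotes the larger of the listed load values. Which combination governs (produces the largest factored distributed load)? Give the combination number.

(H or Lr) → H = 5.04 kN/m; (S or R) → R = 13.80 kN/m.
C1: 1.35(30.21) + 1.7(16.65) + 0.7(13.80) = 40.78 + 28.31 + 9.66 = 78.75
C2: 0.9(30.21) - 0.7(19.03) = 27.19 - 13.32 = 13.87
C3: 1.25(30.21) + 1.3(19.03) + 0.5(5.04) + 0.75(16.65) = 37.76 + 24.74 + 2.52 + 12.49 = 77.51
C4: 1.35(30.21) + 1.5(13.80) + 0.6(19.03) = 40.78 + 20.70 + 11.42 = 72.90
C5: 1.25(30.21) + 0.7(13.80) + 0.7(1.81) + 0.7(5.04) = 37.76 + 9.66 + 1.27 + 3.53 = 52.22
The largest value is 78.75 kN/m from combination 1.

Combination 1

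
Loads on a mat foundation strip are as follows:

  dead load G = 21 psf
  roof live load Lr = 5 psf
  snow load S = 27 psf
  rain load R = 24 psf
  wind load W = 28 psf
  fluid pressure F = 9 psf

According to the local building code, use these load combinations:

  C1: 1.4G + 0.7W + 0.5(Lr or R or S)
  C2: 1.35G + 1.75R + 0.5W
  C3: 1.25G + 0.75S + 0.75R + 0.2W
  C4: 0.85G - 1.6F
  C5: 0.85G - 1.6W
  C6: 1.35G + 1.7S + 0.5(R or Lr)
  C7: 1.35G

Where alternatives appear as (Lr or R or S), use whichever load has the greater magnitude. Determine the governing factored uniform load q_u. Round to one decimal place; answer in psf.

86.3 psf

(Lr or R or S) → S = 27 psf; (R or Lr) → R = 24 psf.
C1: 1.4(21) + 0.7(28) + 0.5(27) = 29.4 + 19.6 + 13.5 = 62.5
C2: 1.35(21) + 1.75(24) + 0.5(28) = 28.4 + 42.0 + 14.0 = 84.4
C3: 1.25(21) + 0.75(27) + 0.75(24) + 0.2(28) = 70.1
C4: 0.85(21) - 1.6(9) = 17.9 - 14.4 = 3.5
C5: 0.85(21) - 1.6(28) = -27.0
C6: 1.35(21) + 1.7(27) + 0.5(24) = 28.4 + 45.9 + 12.0 = 86.3
C7: 1.35(21) = 28.4
Combination 6 governs: q_u = 86.3 psf.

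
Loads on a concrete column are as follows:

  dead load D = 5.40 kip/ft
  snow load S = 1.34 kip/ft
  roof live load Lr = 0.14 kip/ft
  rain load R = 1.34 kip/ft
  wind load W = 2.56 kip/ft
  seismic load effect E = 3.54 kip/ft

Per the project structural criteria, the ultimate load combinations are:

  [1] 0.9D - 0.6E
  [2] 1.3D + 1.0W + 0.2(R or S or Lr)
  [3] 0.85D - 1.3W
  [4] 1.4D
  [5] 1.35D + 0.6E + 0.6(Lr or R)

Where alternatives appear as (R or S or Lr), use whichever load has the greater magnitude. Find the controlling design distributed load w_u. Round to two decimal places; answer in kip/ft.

(R or S or Lr) → R = 1.34 kip/ft; (Lr or R) → R = 1.34 kip/ft.
[1] 0.9(5.40) - 0.6(3.54) = 2.74
[2] 1.3(5.40) + 1.0(2.56) + 0.2(1.34) = 9.85
[3] 0.85(5.40) - 1.3(2.56) = 1.26
[4] 1.4(5.40) = 7.56
[5] 1.35(5.40) + 0.6(3.54) + 0.6(1.34) = 10.22
Maximum is from combination 5.

10.22 kip/ft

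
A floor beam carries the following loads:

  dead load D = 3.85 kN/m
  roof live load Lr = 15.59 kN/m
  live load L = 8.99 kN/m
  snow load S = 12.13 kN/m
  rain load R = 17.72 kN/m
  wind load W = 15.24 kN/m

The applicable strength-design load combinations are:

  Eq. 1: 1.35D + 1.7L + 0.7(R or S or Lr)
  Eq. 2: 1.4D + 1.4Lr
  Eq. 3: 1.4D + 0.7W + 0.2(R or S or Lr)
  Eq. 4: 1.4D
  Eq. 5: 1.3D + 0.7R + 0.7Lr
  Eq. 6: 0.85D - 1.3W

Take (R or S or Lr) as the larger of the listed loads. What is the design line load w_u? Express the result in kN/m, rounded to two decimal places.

(R or S or Lr) → R = 17.72 kN/m.
Eq. 1: 1.35(3.85) + 1.7(8.99) + 0.7(17.72) = 5.20 + 15.28 + 12.40 = 32.88
Eq. 2: 1.4(3.85) + 1.4(15.59) = 5.39 + 21.83 = 27.22
Eq. 3: 1.4(3.85) + 0.7(15.24) + 0.2(17.72) = 5.39 + 10.67 + 3.54 = 19.60
Eq. 4: 1.4(3.85) = 5.39
Eq. 5: 1.3(3.85) + 0.7(17.72) + 0.7(15.59) = 5.01 + 12.40 + 10.91 = 28.32
Eq. 6: 0.85(3.85) - 1.3(15.24) = 3.27 - 19.81 = -16.54
The controlling combination is 1, giving 32.88 kN/m.

32.88 kN/m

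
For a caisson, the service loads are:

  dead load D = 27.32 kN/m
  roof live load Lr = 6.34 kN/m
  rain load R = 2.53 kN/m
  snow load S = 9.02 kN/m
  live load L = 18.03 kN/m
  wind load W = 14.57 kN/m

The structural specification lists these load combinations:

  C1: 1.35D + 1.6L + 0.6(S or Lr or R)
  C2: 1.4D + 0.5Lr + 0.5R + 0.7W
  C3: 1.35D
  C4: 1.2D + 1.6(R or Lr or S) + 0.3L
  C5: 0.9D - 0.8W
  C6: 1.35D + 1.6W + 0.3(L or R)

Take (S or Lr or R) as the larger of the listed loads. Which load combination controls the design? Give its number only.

(S or Lr or R) → S = 9.02 kN/m; (R or Lr or S) → S = 9.02 kN/m; (L or R) → L = 18.03 kN/m.
C1: 1.35(27.32) + 1.6(18.03) + 0.6(9.02) = 71.14
C2: 1.4(27.32) + 0.5(6.34) + 0.5(2.53) + 0.7(14.57) = 52.88
C3: 1.35(27.32) = 36.88
C4: 1.2(27.32) + 1.6(9.02) + 0.3(18.03) = 52.63
C5: 0.9(27.32) - 0.8(14.57) = 12.93
C6: 1.35(27.32) + 1.6(14.57) + 0.3(18.03) = 65.60
The largest value is 71.14 kN/m from combination 1.

Combination 1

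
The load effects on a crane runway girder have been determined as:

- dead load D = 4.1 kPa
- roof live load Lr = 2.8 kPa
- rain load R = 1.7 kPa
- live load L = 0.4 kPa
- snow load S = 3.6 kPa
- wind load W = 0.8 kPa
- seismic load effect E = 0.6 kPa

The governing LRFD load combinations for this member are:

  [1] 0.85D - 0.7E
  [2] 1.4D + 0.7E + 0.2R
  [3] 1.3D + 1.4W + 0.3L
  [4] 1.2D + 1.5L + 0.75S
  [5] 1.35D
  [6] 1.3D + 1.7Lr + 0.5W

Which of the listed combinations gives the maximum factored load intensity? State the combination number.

[1] 0.85(4.1) - 0.7(0.6) = 3.07
[2] 1.4(4.1) + 0.7(0.6) + 0.2(1.7) = 6.50
[3] 1.3(4.1) + 1.4(0.8) + 0.3(0.4) = 6.57
[4] 1.2(4.1) + 1.5(0.4) + 0.75(3.6) = 8.22
[5] 1.35(4.1) = 5.54
[6] 1.3(4.1) + 1.7(2.8) + 0.5(0.8) = 10.49
The largest value is 10.49 kPa from combination 6.

Combination 6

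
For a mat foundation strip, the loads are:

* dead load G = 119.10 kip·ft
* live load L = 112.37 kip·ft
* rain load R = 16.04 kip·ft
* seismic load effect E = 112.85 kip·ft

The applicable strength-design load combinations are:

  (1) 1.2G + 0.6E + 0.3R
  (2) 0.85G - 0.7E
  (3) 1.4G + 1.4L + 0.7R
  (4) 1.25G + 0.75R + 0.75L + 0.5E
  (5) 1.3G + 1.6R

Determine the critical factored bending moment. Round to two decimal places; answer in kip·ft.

335.29 kip·ft

(1) 1.2(119.10) + 0.6(112.85) + 0.3(16.04) = 142.92 + 67.71 + 4.81 = 215.44
(2) 0.85(119.10) - 0.7(112.85) = 101.24 - 79.00 = 22.24
(3) 1.4(119.10) + 1.4(112.37) + 0.7(16.04) = 166.74 + 157.32 + 11.23 = 335.29
(4) 1.25(119.10) + 0.75(16.04) + 0.75(112.37) + 0.5(112.85) = 301.61
(5) 1.3(119.10) + 1.6(16.04) = 154.83 + 25.66 = 180.49
Maximum is from combination 3.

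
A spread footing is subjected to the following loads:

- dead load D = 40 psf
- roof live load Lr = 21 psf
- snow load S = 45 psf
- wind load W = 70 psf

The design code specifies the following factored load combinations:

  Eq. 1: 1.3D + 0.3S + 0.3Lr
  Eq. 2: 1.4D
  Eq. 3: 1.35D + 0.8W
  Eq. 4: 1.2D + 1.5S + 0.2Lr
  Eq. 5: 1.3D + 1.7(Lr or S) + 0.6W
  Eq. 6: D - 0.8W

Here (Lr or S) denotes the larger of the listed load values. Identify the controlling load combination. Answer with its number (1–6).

Combination 5

(Lr or S) → S = 45 psf.
Eq. 1: 1.3(40) + 0.3(45) + 0.3(21) = 52.00 + 13.50 + 6.30 = 71.80
Eq. 2: 1.4(40) = 56.00
Eq. 3: 1.35(40) + 0.8(70) = 54.00 + 56.00 = 110.00
Eq. 4: 1.2(40) + 1.5(45) + 0.2(21) = 48.00 + 67.50 + 4.20 = 119.70
Eq. 5: 1.3(40) + 1.7(45) + 0.6(70) = 52.00 + 76.50 + 42.00 = 170.50
Eq. 6: 1.0(40) - 0.8(70) = 40.00 - 56.00 = -16.00
The largest value is 170.50 psf from combination 5.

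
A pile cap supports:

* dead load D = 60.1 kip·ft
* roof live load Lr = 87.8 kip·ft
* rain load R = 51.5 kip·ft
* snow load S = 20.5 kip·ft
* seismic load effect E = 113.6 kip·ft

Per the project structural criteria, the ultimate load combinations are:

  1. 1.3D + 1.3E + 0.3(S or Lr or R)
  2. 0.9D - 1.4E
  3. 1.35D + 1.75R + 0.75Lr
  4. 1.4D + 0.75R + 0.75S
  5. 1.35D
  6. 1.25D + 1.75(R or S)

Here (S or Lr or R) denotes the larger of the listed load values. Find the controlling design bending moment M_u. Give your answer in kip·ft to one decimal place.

(S or Lr or R) → Lr = 87.8 kip·ft; (R or S) → R = 51.5 kip·ft.
1. 1.3(60.1) + 1.3(113.6) + 0.3(87.8) = 252.2
2. 0.9(60.1) - 1.4(113.6) = -105.0
3. 1.35(60.1) + 1.75(51.5) + 0.75(87.8) = 237.1
4. 1.4(60.1) + 0.75(51.5) + 0.75(20.5) = 138.1
5. 1.35(60.1) = 81.1
6. 1.25(60.1) + 1.75(51.5) = 165.3
The controlling combination is 1, giving 252.2 kip·ft.

252.2 kip·ft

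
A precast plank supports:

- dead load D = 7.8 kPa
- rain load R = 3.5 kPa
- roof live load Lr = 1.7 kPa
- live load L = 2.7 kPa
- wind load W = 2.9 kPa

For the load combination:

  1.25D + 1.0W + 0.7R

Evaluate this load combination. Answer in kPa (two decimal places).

15.10 kPa

1.25(7.8) + 1.0(2.9) + 0.7(3.5) = 15.10
q_u = 15.10 kPa.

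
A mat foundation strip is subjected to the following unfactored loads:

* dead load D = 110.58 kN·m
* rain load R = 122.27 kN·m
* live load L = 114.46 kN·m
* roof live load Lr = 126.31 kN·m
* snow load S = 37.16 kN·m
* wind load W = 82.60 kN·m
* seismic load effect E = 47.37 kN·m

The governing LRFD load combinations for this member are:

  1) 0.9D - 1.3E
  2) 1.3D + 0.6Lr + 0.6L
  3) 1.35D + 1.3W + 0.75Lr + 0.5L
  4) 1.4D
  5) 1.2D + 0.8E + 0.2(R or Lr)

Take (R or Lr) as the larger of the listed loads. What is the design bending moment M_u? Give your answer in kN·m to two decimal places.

(R or Lr) → Lr = 126.31 kN·m.
1) 0.9(110.58) - 1.3(47.37) = 99.52 - 61.58 = 37.94
2) 1.3(110.58) + 0.6(126.31) + 0.6(114.46) = 143.75 + 75.79 + 68.68 = 288.22
3) 1.35(110.58) + 1.3(82.60) + 0.75(126.31) + 0.5(114.46) = 408.63
4) 1.4(110.58) = 154.81
5) 1.2(110.58) + 0.8(47.37) + 0.2(126.31) = 195.85
Maximum is from combination 3.

408.63 kN·m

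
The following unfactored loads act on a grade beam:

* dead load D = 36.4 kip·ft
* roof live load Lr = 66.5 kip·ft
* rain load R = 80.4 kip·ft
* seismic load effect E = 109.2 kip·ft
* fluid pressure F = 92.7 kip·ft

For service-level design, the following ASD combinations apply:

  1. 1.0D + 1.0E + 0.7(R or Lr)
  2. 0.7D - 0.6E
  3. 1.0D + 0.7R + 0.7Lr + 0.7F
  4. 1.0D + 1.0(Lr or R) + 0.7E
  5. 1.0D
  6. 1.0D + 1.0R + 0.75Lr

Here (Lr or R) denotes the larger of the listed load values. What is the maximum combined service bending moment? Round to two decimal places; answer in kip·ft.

204.12 kip·ft

(R or Lr) → R = 80.4 kip·ft; (Lr or R) → R = 80.4 kip·ft.
1. 1.0(36.4) + 1.0(109.2) + 0.7(80.4) = 36.40 + 109.20 + 56.28 = 201.88
2. 0.7(36.4) - 0.6(109.2) = 25.48 - 65.52 = -40.04
3. 1.0(36.4) + 0.7(80.4) + 0.7(66.5) + 0.7(92.7) = 36.40 + 56.28 + 46.55 + 64.89 = 204.12
4. 1.0(36.4) + 1.0(80.4) + 0.7(109.2) = 36.40 + 80.40 + 76.44 = 193.24
5. 1.0(36.4) = 36.40
6. 1.0(36.4) + 1.0(80.4) + 0.75(66.5) = 36.40 + 80.40 + 49.88 = 166.68
The controlling combination is 3, giving 204.12 kip·ft.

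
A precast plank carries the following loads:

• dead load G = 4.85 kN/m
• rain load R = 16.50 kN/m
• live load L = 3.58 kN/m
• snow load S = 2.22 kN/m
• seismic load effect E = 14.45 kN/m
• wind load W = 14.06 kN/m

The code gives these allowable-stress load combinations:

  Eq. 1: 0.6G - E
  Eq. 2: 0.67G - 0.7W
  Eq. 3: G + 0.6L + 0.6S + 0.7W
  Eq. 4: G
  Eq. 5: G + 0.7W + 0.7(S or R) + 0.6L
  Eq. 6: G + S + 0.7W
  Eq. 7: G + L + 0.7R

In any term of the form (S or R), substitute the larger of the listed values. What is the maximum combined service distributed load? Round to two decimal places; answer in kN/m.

(S or R) → R = 16.50 kN/m.
Eq. 1: 0.6(4.85) - 1.0(14.45) = -11.54
Eq. 2: 0.67(4.85) - 0.7(14.06) = -6.59
Eq. 3: 1.0(4.85) + 0.6(3.58) + 0.6(2.22) + 0.7(14.06) = 18.17
Eq. 4: 1.0(4.85) = 4.85
Eq. 5: 1.0(4.85) + 0.7(14.06) + 0.7(16.50) + 0.6(3.58) = 28.39
Eq. 6: 1.0(4.85) + 1.0(2.22) + 0.7(14.06) = 16.91
Eq. 7: 1.0(4.85) + 1.0(3.58) + 0.7(16.50) = 19.98
The controlling combination is 5, giving 28.39 kN/m.

28.39 kN/m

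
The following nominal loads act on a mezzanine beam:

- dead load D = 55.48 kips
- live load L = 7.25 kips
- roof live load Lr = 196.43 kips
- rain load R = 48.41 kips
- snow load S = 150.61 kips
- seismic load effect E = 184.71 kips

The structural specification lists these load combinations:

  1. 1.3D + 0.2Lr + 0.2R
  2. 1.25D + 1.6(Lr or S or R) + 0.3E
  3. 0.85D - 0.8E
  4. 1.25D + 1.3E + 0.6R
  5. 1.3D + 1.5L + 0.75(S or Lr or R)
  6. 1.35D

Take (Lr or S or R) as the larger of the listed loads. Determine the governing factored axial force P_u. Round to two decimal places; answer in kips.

(Lr or S or R) → Lr = 196.43 kips; (S or Lr or R) → Lr = 196.43 kips.
1. 1.3(55.48) + 0.2(196.43) + 0.2(48.41) = 72.12 + 39.29 + 9.68 = 121.09
2. 1.25(55.48) + 1.6(196.43) + 0.3(184.71) = 69.35 + 314.29 + 55.41 = 439.05
3. 0.85(55.48) - 0.8(184.71) = 47.16 - 147.77 = -100.61
4. 1.25(55.48) + 1.3(184.71) + 0.6(48.41) = 69.35 + 240.12 + 29.05 = 338.52
5. 1.3(55.48) + 1.5(7.25) + 0.75(196.43) = 72.12 + 10.88 + 147.32 = 230.32
6. 1.35(55.48) = 74.90
Maximum is from combination 2.

439.05 kips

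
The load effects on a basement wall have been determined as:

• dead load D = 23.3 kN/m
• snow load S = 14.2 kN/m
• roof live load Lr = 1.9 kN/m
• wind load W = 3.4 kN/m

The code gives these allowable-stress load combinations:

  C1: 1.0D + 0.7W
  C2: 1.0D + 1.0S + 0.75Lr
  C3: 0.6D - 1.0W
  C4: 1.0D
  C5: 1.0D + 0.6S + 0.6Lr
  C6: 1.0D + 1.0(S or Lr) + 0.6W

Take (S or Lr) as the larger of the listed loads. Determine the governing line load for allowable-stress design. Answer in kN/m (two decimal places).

39.54 kN/m

(S or Lr) → S = 14.2 kN/m.
C1: 1.0(23.3) + 0.7(3.4) = 23.30 + 2.38 = 25.68
C2: 1.0(23.3) + 1.0(14.2) + 0.75(1.9) = 23.30 + 14.20 + 1.43 = 38.93
C3: 0.6(23.3) - 1.0(3.4) = 13.98 - 3.40 = 10.58
C4: 1.0(23.3) = 23.30
C5: 1.0(23.3) + 0.6(14.2) + 0.6(1.9) = 23.30 + 8.52 + 1.14 = 32.96
C6: 1.0(23.3) + 1.0(14.2) + 0.6(3.4) = 23.30 + 14.20 + 2.04 = 39.54
The controlling combination is 6, giving 39.54 kN/m.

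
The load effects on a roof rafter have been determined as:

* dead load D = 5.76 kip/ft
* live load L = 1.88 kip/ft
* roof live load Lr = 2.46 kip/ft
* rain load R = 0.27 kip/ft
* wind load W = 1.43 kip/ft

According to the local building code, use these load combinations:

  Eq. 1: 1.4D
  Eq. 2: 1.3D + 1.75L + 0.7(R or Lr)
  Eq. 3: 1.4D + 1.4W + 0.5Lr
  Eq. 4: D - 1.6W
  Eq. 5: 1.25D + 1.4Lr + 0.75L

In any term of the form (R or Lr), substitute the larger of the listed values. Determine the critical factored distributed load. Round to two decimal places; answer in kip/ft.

12.50 kip/ft

(R or Lr) → Lr = 2.46 kip/ft.
Eq. 1: 1.4(5.76) = 8.06
Eq. 2: 1.3(5.76) + 1.75(1.88) + 0.7(2.46) = 12.50
Eq. 3: 1.4(5.76) + 1.4(1.43) + 0.5(2.46) = 11.30
Eq. 4: 1.0(5.76) - 1.6(1.43) = 3.47
Eq. 5: 1.25(5.76) + 1.4(2.46) + 0.75(1.88) = 12.05
The controlling combination is 2, giving 12.50 kip/ft.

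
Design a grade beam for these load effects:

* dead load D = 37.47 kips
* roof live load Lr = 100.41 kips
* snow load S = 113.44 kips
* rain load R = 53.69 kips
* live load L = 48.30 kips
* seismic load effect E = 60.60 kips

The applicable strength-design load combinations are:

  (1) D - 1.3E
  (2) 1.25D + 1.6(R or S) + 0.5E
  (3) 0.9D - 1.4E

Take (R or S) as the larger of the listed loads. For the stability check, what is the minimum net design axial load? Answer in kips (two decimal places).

(R or S) → S = 113.44 kips.
(1) 1.0(37.47) - 1.3(60.60) = 37.47 - 78.78 = -41.31
(2) 1.25(37.47) + 1.6(113.44) + 0.5(60.60) = 46.84 + 181.50 + 30.30 = 258.64
(3) 0.9(37.47) - 1.4(60.60) = 33.72 - 84.84 = -51.12
Combination 3 gives the minimum: -51.12 kips.

-51.12 kips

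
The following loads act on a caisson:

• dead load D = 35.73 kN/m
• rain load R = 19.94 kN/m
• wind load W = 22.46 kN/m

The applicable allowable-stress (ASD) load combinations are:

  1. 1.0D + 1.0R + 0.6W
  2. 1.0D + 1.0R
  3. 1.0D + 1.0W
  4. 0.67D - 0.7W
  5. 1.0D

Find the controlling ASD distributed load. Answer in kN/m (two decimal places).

1. 1.0(35.73) + 1.0(19.94) + 0.6(22.46) = 35.73 + 19.94 + 13.48 = 69.15
2. 1.0(35.73) + 1.0(19.94) = 35.73 + 19.94 = 55.67
3. 1.0(35.73) + 1.0(22.46) = 35.73 + 22.46 = 58.19
4. 0.67(35.73) - 0.7(22.46) = 23.94 - 15.72 = 8.22
5. 1.0(35.73) = 35.73
Maximum is from combination 1.

69.15 kN/m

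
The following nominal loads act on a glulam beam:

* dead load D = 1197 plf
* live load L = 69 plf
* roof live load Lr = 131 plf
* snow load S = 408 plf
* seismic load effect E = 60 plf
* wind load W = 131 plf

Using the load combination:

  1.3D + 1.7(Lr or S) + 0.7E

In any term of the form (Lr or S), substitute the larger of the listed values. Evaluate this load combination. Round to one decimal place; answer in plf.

(Lr or S) → S = 408 plf.
1.3(1197) + 1.7(408) + 0.7(60) = 1556.1 + 693.6 + 42.0 = 2291.7
w_u = 2291.7 plf.

2291.7 plf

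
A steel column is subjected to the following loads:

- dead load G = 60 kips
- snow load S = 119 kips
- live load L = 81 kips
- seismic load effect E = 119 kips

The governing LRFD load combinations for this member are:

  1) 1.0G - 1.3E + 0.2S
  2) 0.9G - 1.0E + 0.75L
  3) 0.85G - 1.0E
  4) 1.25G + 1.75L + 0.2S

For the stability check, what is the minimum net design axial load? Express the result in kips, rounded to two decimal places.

-70.90 kips

1) 1.0(60) - 1.3(119) + 0.2(119) = -70.90
2) 0.9(60) - 1.0(119) + 0.75(81) = -4.25
3) 0.85(60) - 1.0(119) = -68.00
4) 1.25(60) + 1.75(81) + 0.2(119) = 240.55
Combination 1 gives the minimum: -70.90 kips.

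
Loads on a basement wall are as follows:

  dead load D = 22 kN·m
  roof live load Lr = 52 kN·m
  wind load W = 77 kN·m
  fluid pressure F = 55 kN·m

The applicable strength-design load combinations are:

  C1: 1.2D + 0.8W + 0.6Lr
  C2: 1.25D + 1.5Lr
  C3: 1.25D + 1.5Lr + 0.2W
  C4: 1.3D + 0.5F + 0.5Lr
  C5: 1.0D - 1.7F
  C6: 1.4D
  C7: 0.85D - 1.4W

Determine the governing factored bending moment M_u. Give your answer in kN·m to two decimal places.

120.90 kN·m

C1: 1.2(22) + 0.8(77) + 0.6(52) = 26.40 + 61.60 + 31.20 = 119.20
C2: 1.25(22) + 1.5(52) = 27.50 + 78.00 = 105.50
C3: 1.25(22) + 1.5(52) + 0.2(77) = 27.50 + 78.00 + 15.40 = 120.90
C4: 1.3(22) + 0.5(55) + 0.5(52) = 28.60 + 27.50 + 26.00 = 82.10
C5: 1.0(22) - 1.7(55) = 22.00 - 93.50 = -71.50
C6: 1.4(22) = 30.80
C7: 0.85(22) - 1.4(77) = 18.70 - 107.80 = -89.10
Maximum is from combination 3.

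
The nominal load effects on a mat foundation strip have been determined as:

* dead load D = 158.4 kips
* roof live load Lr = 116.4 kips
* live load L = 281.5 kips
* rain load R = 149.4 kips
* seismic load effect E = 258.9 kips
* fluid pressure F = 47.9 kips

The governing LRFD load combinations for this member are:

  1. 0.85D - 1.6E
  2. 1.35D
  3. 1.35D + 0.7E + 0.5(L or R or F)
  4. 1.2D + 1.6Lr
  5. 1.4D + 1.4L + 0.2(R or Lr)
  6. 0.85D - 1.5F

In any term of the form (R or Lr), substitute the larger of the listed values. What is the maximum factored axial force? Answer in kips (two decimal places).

(L or R or F) → L = 281.5 kips; (R or Lr) → R = 149.4 kips.
1. 0.85(158.4) - 1.6(258.9) = 134.64 - 414.24 = -279.60
2. 1.35(158.4) = 213.84
3. 1.35(158.4) + 0.7(258.9) + 0.5(281.5) = 213.84 + 181.23 + 140.75 = 535.82
4. 1.2(158.4) + 1.6(116.4) = 190.08 + 186.24 = 376.32
5. 1.4(158.4) + 1.4(281.5) + 0.2(149.4) = 221.76 + 394.10 + 29.88 = 645.74
6. 0.85(158.4) - 1.5(47.9) = 134.64 - 71.85 = 62.79
Combination 5 governs: P_u = 645.74 kips.

645.74 kips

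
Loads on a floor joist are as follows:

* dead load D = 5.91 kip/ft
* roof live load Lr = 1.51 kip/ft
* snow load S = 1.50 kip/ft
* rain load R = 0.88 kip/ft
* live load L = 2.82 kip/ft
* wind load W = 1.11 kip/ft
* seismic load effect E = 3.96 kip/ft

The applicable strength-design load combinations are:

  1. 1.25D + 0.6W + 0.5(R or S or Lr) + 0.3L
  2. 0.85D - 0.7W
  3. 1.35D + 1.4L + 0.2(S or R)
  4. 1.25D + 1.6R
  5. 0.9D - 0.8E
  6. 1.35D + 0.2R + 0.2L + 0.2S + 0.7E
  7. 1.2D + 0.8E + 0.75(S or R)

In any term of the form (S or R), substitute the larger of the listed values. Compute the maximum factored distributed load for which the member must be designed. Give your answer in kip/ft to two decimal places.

12.23 kip/ft

(R or S or Lr) → Lr = 1.51 kip/ft; (S or R) → S = 1.50 kip/ft.
1. 1.25(5.91) + 0.6(1.11) + 0.5(1.51) + 0.3(2.82) = 9.65
2. 0.85(5.91) - 0.7(1.11) = 4.25
3. 1.35(5.91) + 1.4(2.82) + 0.2(1.50) = 12.23
4. 1.25(5.91) + 1.6(0.88) = 8.80
5. 0.9(5.91) - 0.8(3.96) = 2.15
6. 1.35(5.91) + 0.2(0.88) + 0.2(2.82) + 0.2(1.50) + 0.7(3.96) = 11.79
7. 1.2(5.91) + 0.8(3.96) + 0.75(1.50) = 11.39
Maximum is from combination 3.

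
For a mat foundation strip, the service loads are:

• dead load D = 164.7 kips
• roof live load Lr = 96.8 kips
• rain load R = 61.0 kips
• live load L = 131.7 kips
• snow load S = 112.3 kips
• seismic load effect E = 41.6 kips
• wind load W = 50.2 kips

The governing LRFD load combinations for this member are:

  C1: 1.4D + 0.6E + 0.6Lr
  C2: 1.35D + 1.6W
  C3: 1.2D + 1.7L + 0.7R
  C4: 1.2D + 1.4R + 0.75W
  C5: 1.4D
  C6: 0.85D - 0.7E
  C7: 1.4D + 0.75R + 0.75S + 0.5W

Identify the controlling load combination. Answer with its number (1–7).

C1: 1.4(164.7) + 0.6(41.6) + 0.6(96.8) = 313.6
C2: 1.35(164.7) + 1.6(50.2) = 302.7
C3: 1.2(164.7) + 1.7(131.7) + 0.7(61.0) = 197.6 + 223.9 + 42.7 = 464.2
C4: 1.2(164.7) + 1.4(61.0) + 0.75(50.2) = 197.6 + 85.4 + 37.7 = 320.7
C5: 1.4(164.7) = 230.6
C6: 0.85(164.7) - 0.7(41.6) = 140.0 - 29.1 = 110.9
C7: 1.4(164.7) + 0.75(61.0) + 0.75(112.3) + 0.5(50.2) = 230.6 + 45.8 + 84.2 + 25.1 = 385.7
The largest value is 464.2 kips from combination 3.

Combination 3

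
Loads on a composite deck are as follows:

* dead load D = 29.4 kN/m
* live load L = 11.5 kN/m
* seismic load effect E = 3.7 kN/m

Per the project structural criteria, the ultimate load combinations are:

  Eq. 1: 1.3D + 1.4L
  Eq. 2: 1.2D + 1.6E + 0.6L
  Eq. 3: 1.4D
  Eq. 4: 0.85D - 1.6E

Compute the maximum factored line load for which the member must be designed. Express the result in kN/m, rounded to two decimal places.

54.32 kN/m

Eq. 1: 1.3(29.4) + 1.4(11.5) = 38.22 + 16.10 = 54.32
Eq. 2: 1.2(29.4) + 1.6(3.7) + 0.6(11.5) = 35.28 + 5.92 + 6.90 = 48.10
Eq. 3: 1.4(29.4) = 41.16
Eq. 4: 0.85(29.4) - 1.6(3.7) = 24.99 - 5.92 = 19.07
The controlling combination is 1, giving 54.32 kN/m.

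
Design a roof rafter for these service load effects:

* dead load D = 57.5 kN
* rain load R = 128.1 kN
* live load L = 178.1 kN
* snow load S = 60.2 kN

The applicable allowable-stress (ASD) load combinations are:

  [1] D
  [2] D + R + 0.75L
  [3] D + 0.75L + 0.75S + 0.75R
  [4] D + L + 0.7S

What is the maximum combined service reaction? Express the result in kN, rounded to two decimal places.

[1] 1.0(57.5) = 57.50
[2] 1.0(57.5) + 1.0(128.1) + 0.75(178.1) = 57.50 + 128.10 + 133.58 = 319.18
[3] 1.0(57.5) + 0.75(178.1) + 0.75(60.2) + 0.75(128.1) = 332.30
[4] 1.0(57.5) + 1.0(178.1) + 0.7(60.2) = 57.50 + 178.10 + 42.14 = 277.74
The controlling combination is 3, giving 332.30 kN.

332.30 kN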